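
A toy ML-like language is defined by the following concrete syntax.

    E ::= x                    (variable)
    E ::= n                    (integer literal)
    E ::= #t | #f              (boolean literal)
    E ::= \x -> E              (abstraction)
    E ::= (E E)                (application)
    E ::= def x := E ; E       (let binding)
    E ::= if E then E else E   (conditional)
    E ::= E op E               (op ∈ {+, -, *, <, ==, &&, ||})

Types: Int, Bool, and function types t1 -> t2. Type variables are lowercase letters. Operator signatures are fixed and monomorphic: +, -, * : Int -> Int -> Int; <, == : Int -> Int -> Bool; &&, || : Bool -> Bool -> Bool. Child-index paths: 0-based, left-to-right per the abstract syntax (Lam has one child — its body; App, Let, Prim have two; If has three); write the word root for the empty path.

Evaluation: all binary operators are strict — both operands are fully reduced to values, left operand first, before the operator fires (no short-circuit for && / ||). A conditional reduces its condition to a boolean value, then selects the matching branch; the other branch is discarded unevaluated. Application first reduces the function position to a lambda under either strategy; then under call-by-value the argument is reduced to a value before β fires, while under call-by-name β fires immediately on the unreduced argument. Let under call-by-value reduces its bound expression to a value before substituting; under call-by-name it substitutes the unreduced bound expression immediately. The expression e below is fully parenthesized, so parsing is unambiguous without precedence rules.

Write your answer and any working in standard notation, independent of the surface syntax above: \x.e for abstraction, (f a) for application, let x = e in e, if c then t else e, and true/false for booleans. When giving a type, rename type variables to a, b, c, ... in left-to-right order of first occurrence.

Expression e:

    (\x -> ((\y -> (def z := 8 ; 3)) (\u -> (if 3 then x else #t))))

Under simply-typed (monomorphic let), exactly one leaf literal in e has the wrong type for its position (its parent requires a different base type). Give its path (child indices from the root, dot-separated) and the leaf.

Answer: 0.1.0.0 : 3

Working:
let z : Int
\y._ : b -> Int
  unify Int ~ Bool
  FAIL: mismatch Int ~ Bool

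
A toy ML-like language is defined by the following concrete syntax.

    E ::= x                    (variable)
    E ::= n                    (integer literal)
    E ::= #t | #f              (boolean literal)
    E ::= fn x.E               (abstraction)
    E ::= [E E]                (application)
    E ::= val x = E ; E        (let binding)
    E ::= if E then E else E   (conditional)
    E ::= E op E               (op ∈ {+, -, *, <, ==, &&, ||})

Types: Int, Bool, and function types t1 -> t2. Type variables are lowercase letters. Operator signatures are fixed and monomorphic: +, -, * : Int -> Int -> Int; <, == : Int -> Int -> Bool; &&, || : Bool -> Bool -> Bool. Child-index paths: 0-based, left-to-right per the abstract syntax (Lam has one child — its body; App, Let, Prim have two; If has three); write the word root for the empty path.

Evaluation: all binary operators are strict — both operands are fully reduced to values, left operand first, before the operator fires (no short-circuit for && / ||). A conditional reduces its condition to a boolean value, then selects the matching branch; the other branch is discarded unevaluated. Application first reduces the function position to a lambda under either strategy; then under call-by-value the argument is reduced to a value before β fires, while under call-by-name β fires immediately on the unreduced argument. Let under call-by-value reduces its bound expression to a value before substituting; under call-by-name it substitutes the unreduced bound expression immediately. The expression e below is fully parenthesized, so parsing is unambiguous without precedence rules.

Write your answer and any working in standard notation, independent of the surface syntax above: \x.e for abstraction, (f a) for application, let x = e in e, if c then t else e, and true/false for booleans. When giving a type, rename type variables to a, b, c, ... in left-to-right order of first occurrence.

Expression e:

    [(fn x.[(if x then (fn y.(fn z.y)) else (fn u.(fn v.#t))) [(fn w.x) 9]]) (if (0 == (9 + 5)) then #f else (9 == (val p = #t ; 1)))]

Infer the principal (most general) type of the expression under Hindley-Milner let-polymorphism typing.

Answer: a -> Bool

Derivation:
x : a
  unify a ~ Bool
y : b
\z._ : c -> b
\y._ : b -> c -> b
\v._ : e -> Bool
\u._ : d -> e -> Bool
  unify b -> c -> b ~ d -> e -> Bool
  unify b ~ d
  unify c -> d ~ e -> Bool
  unify c ~ e
  unify d ~ Bool
x : Bool
\w._ : f -> Bool
  unify f -> Bool ~ Int -> g
  unify f ~ Int
  unify Bool ~ g
_ _ : Bool
  unify Bool -> e -> Bool ~ Bool -> h
  unify Bool ~ Bool
  unify e -> Bool ~ h
_ _ : e -> Bool
\x._ : Bool -> e -> Bool
  unify Int ~ Int
  unify Int ~ Int
  unify Int ~ Int
  unify Int ~ Int
  unify Bool ~ Bool
  unify Int ~ Int
let p : Bool
  unify Int ~ Int
  unify Bool ~ Bool
  unify Bool -> e -> Bool ~ Bool -> i
  unify Bool ~ Bool
  unify e -> Bool ~ i
_ _ : e -> Bool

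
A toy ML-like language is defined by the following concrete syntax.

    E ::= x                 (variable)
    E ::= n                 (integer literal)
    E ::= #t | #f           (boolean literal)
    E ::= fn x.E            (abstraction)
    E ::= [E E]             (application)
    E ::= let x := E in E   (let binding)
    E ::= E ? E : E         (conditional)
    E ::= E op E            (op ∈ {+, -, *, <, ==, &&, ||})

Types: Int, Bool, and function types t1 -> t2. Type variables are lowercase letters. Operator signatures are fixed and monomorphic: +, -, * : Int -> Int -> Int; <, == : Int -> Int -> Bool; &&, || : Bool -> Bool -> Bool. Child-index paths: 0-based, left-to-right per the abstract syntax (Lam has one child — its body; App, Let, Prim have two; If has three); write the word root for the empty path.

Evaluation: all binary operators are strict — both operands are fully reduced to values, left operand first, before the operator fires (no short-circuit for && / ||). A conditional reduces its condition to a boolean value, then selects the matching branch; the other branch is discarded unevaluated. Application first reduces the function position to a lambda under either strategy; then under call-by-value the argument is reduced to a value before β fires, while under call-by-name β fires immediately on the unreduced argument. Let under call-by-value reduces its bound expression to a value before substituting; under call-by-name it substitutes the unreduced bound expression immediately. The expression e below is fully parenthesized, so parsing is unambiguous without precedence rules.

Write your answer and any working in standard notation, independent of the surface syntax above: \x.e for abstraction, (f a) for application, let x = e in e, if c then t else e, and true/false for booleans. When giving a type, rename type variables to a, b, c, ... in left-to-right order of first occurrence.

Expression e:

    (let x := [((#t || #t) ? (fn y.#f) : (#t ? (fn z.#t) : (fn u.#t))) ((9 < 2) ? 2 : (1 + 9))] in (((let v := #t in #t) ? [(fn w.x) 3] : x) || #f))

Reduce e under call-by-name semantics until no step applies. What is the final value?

Answer: false

Derivation:
step 0: (let x = ((if (true || true) then (\y.false) else (if true then (\z.true) else (\u.true))) (if (9 < 2) then 2 else (1 + 9))) in ((if (let v = true in true) then ((\w.x) 3) else x) || false))
step 1: [let@root] ((if (let v = true in true) then ((\w.((if (true || true) then (\y.false) else (if true then (\z.true) else (\u.true))) (if (9 < 2) then 2 else (1 + 9)))) 3) else ((if (true || true) then (\y.false) else (if true then (\z.true) else (\u.true))) (if (9 < 2) then 2 else (1 + 9)))) || false)
step 2: [let@0.0] ((if true then ((\w.((if (true || true) then (\y.false) else (if true then (\z.true) else (\u.true))) (if (9 < 2) then 2 else (1 + 9)))) 3) else ((if (true || true) then (\y.false) else (if true then (\z.true) else (\u.true))) (if (9 < 2) then 2 else (1 + 9)))) || false)
step 3: [if@0] (((\w.((if (true || true) then (\y.false) else (if true then (\z.true) else (\u.true))) (if (9 < 2) then 2 else (1 + 9)))) 3) || false)
step 4: [beta@0] (((if (true || true) then (\y.false) else (if true then (\z.true) else (\u.true))) (if (9 < 2) then 2 else (1 + 9))) || false)
step 5: [delta@0.0.0] (((if true then (\y.false) else (if true then (\z.true) else (\u.true))) (if (9 < 2) then 2 else (1 + 9))) || false)
step 6: [if@0.0] (((\y.false) (if (9 < 2) then 2 else (1 + 9))) || false)
step 7: [beta@0] (false || false)
step 8: [delta@root] false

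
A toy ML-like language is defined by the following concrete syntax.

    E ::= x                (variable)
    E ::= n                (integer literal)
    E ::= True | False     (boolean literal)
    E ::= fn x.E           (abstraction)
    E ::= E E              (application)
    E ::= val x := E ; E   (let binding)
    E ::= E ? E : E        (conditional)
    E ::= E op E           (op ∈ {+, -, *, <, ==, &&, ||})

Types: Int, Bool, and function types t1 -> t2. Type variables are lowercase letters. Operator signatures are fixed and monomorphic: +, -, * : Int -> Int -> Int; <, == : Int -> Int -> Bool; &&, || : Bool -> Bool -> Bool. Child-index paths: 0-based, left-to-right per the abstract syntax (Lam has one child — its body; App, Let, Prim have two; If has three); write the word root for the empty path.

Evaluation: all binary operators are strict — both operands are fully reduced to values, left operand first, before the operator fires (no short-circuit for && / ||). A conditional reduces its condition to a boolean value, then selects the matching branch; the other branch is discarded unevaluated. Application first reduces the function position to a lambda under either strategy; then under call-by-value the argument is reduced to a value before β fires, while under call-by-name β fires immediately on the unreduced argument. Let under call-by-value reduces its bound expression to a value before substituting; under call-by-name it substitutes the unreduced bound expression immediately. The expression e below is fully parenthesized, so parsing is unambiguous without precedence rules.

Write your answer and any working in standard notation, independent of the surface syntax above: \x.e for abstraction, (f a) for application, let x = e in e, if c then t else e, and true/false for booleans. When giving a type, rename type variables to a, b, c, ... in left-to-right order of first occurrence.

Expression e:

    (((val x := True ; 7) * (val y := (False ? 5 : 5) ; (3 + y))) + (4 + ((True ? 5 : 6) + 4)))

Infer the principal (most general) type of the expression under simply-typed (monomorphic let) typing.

Trace:
let x : Bool
  unify Int ~ Int
  unify Bool ~ Bool
  unify Int ~ Int
let y : Int
  unify Int ~ Int
y : Int
  unify Int ~ Int
  unify Int ~ Int
  unify Int ~ Int
  unify Int ~ Int
  unify Bool ~ Bool
  unify Int ~ Int
  unify Int ~ Int
  unify Int ~ Int
  unify Int ~ Int
  unify Int ~ Int

Answer: Int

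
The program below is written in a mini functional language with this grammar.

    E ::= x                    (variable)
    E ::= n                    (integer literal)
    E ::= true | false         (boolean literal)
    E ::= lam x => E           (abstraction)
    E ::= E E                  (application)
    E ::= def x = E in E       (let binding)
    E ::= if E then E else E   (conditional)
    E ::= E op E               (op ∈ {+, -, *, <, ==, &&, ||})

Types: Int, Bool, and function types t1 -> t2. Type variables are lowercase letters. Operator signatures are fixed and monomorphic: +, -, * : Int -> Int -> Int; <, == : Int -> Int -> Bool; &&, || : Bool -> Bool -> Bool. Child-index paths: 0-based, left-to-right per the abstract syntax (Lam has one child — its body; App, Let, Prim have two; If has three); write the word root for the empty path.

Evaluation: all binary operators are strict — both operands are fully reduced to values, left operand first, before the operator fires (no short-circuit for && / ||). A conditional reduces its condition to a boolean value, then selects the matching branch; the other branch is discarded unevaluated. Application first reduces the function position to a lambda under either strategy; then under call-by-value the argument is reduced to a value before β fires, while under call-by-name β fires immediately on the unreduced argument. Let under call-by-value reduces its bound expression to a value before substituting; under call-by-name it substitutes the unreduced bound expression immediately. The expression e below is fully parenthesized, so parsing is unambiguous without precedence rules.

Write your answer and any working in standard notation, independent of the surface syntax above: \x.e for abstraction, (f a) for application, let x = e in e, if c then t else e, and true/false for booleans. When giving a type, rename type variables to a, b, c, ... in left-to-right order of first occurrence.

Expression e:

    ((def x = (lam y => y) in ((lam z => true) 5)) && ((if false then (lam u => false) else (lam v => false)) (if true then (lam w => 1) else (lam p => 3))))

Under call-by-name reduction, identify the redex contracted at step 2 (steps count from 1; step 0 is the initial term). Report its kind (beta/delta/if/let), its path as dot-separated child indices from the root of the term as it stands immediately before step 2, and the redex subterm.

Answer: beta at 0 : ((\z.true) 5)

Derivation:
step 0: ((let x = (\y.y) in ((\z.true) 5)) && ((if false then (\u.false) else (\v.false)) (if true then (\w.1) else (\p.3))))
step 1: [let@0] (((\z.true) 5) && ((if false then (\u.false) else (\v.false)) (if true then (\w.1) else (\p.3))))
step 2: [beta@0] (true && ((if false then (\u.false) else (\v.false)) (if true then (\w.1) else (\p.3))))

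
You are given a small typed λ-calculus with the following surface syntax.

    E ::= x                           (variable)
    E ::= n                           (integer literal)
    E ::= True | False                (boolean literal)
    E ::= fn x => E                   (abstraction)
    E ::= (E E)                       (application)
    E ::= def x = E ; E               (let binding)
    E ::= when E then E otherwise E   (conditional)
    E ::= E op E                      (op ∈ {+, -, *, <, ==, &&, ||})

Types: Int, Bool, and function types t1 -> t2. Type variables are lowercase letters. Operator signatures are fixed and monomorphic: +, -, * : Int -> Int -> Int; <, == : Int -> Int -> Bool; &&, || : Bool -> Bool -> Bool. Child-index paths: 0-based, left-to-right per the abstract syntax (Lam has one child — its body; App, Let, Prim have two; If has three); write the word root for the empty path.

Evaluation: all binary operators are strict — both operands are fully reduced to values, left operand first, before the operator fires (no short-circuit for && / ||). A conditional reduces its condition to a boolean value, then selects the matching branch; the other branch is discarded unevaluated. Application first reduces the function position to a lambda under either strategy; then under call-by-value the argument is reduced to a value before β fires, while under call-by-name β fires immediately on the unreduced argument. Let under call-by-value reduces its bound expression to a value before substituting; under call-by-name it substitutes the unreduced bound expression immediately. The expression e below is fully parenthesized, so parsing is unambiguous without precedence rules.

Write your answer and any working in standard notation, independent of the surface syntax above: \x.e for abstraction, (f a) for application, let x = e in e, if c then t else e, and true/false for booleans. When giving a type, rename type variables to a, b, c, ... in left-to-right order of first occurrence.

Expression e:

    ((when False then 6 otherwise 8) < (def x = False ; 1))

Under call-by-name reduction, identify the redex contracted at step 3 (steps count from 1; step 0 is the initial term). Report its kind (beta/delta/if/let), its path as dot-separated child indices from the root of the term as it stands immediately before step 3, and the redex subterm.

Trace:
step 0: ((if false then 6 else 8) < (let x = false in 1))
step 1: [if@0] (8 < (let x = false in 1))
step 2: [let@1] (8 < 1)
step 3: [delta@root] false

Answer: delta at root : (8 < 1)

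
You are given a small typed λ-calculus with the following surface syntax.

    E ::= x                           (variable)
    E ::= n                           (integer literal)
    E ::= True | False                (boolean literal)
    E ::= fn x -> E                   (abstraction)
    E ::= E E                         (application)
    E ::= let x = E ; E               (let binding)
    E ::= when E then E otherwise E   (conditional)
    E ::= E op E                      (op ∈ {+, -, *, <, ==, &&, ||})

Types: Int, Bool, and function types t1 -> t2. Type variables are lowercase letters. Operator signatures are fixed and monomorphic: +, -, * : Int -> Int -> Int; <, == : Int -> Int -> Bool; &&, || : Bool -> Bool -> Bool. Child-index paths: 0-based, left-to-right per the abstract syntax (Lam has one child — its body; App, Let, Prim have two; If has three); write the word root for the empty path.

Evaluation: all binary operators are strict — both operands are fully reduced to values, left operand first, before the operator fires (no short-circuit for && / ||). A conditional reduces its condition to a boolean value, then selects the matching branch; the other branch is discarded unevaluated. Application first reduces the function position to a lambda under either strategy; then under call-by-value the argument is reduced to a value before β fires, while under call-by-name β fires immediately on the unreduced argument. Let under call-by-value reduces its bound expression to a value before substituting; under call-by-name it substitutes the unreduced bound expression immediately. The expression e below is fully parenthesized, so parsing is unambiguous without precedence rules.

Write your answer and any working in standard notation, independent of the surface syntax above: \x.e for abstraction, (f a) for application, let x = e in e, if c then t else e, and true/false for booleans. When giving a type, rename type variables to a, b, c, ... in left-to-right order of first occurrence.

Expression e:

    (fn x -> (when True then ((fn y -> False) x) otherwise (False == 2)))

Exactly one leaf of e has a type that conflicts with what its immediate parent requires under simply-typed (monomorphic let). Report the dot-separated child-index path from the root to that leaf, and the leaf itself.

Trace:
  unify Bool ~ Bool
\y._ : b -> Bool
x : a
  unify b -> Bool ~ a -> c
  unify b ~ a
  unify Bool ~ c
_ _ : Bool
  unify Bool ~ Int
  FAIL: mismatch Bool ~ Int

Answer: 0.2.0 : false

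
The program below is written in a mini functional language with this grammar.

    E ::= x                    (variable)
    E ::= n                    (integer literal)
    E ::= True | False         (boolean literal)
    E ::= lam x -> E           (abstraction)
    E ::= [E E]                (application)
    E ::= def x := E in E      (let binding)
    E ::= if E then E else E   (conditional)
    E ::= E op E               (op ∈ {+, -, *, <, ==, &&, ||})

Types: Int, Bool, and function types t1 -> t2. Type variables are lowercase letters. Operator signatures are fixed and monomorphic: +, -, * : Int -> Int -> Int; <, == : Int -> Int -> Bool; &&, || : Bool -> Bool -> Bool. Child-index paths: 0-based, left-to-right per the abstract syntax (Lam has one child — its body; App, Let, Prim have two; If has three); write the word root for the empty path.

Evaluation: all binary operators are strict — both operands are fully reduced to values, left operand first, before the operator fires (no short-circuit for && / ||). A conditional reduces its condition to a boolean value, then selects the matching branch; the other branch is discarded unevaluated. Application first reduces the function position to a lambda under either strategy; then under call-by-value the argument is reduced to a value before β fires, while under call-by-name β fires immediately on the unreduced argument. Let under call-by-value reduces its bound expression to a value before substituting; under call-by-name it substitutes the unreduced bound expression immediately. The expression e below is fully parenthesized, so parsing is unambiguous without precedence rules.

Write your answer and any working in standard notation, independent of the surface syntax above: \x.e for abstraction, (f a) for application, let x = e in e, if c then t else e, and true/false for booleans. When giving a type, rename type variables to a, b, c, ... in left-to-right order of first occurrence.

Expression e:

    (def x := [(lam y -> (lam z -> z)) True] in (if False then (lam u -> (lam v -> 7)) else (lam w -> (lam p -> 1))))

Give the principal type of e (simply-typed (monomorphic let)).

Answer: a -> b -> Int

Trace:
z : b
\z._ : b -> b
\y._ : a -> b -> b
  unify a -> b -> b ~ Bool -> c
  unify a ~ Bool
  unify b -> b ~ c
_ _ : b -> b
let x : b -> b
  unify Bool ~ Bool
\v._ : e -> Int
\u._ : d -> e -> Int
\p._ : g -> Int
\w._ : f -> g -> Int
  unify d -> e -> Int ~ f -> g -> Int
  unify d ~ f
  unify e -> Int ~ g -> Int
  unify e ~ g
  unify Int ~ Int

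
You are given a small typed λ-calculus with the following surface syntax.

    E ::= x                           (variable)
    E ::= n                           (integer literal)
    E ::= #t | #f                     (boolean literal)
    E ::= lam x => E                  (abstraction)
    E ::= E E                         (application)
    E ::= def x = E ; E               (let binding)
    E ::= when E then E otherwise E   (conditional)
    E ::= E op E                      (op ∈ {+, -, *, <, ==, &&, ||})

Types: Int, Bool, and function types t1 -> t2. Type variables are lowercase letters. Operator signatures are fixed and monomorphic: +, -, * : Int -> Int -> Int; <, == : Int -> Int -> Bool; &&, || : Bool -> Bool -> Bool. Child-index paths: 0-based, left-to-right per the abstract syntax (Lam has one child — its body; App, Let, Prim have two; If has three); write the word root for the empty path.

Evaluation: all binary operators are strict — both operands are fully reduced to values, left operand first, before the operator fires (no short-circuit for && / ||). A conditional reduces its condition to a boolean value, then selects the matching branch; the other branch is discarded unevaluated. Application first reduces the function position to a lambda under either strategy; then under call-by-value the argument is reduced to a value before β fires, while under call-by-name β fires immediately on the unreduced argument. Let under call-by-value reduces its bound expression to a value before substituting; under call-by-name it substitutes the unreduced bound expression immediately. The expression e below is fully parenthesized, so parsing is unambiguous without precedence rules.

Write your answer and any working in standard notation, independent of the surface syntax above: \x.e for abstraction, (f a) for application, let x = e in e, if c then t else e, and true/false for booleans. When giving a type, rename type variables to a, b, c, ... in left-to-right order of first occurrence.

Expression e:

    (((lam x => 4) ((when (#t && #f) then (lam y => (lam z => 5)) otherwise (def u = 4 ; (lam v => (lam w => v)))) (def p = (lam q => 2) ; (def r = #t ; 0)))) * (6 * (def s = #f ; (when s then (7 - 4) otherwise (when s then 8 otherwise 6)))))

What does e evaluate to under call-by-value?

Answer: 144

Trace:
step 0: (((\x.4) ((if (true && false) then (\y.(\z.5)) else (let u = 4 in (\v.(\w.v)))) (let p = (\q.2) in (let r = true in 0)))) * (6 * (let s = false in (if s then (7 - 4) else (if s then 8 else 6)))))
step 1: [delta@0.1.0.0] (((\x.4) ((if false then (\y.(\z.5)) else (let u = 4 in (\v.(\w.v)))) (let p = (\q.2) in (let r = true in 0)))) * (6 * (let s = false in (if s then (7 - 4) else (if s then 8 else 6)))))
step 2: [if@0.1.0] (((\x.4) ((let u = 4 in (\v.(\w.v))) (let p = (\q.2) in (let r = true in 0)))) * (6 * (let s = false in (if s then (7 - 4) else (if s then 8 else 6)))))
step 3: [let@0.1.0] (((\x.4) ((\v.(\w.v)) (let p = (\q.2) in (let r = true in 0)))) * (6 * (let s = false in (if s then (7 - 4) else (if s then 8 else 6)))))
step 4: [let@0.1.1] (((\x.4) ((\v.(\w.v)) (let r = true in 0))) * (6 * (let s = false in (if s then (7 - 4) else (if s then 8 else 6)))))
step 5: [let@0.1.1] (((\x.4) ((\v.(\w.v)) 0)) * (6 * (let s = false in (if s then (7 - 4) else (if s then 8 else 6)))))
step 6: [beta@0.1] (((\x.4) (\w.0)) * (6 * (let s = false in (if s then (7 - 4) else (if s then 8 else 6)))))
step 7: [beta@0] (4 * (6 * (let s = false in (if s then (7 - 4) else (if s then 8 else 6)))))
step 8: [let@1.1] (4 * (6 * (if false then (7 - 4) else (if false then 8 else 6))))
step 9: [if@1.1] (4 * (6 * (if false then 8 else 6)))
step 10: [if@1.1] (4 * (6 * 6))
step 11: [delta@1] (4 * 36)
step 12: [delta@root] 144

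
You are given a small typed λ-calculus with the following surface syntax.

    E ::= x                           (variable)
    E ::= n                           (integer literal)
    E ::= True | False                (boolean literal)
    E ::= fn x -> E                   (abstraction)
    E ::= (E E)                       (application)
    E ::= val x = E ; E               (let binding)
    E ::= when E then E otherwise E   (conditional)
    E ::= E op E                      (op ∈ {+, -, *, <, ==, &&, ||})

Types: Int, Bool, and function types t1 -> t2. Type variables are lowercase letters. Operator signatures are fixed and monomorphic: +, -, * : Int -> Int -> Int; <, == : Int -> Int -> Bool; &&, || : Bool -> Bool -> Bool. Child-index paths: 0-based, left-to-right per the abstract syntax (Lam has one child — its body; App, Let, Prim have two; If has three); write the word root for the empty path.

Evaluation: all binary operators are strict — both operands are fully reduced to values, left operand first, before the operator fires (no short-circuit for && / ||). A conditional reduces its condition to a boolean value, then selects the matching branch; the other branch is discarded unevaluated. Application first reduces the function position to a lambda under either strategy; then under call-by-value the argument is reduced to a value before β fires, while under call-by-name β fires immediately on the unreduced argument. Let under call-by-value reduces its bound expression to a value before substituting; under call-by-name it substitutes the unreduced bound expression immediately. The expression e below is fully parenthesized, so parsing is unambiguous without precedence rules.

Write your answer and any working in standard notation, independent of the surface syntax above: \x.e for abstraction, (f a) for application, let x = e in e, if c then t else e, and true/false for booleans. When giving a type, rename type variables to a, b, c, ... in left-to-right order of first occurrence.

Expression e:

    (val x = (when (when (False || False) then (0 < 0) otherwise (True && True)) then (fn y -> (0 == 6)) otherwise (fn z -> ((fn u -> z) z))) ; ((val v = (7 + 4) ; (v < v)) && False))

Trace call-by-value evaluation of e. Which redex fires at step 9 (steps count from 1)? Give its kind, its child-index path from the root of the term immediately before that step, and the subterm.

Answer: delta at root : (false && false)

Working:
step 0: (let x = (if (if (false || false) then (0 < 0) else (true && true)) then (\y.(0 == 6)) else (\z.((\u.z) z))) in ((let v = (7 + 4) in (v < v)) && false))
step 1: [delta@0.0.0] (let x = (if (if false then (0 < 0) else (true && true)) then (\y.(0 == 6)) else (\z.((\u.z) z))) in ((let v = (7 + 4) in (v < v)) && false))
step 2: [if@0.0] (let x = (if (true && true) then (\y.(0 == 6)) else (\z.((\u.z) z))) in ((let v = (7 + 4) in (v < v)) && false))
step 3: [delta@0.0] (let x = (if true then (\y.(0 == 6)) else (\z.((\u.z) z))) in ((let v = (7 + 4) in (v < v)) && false))
step 4: [if@0] (let x = (\y.(0 == 6)) in ((let v = (7 + 4) in (v < v)) && false))
step 5: [let@root] ((let v = (7 + 4) in (v < v)) && false)
step 6: [delta@0.0] ((let v = 11 in (v < v)) && false)
step 7: [let@0] ((11 < 11) && false)
step 8: [delta@0] (false && false)
step 9: [delta@root] false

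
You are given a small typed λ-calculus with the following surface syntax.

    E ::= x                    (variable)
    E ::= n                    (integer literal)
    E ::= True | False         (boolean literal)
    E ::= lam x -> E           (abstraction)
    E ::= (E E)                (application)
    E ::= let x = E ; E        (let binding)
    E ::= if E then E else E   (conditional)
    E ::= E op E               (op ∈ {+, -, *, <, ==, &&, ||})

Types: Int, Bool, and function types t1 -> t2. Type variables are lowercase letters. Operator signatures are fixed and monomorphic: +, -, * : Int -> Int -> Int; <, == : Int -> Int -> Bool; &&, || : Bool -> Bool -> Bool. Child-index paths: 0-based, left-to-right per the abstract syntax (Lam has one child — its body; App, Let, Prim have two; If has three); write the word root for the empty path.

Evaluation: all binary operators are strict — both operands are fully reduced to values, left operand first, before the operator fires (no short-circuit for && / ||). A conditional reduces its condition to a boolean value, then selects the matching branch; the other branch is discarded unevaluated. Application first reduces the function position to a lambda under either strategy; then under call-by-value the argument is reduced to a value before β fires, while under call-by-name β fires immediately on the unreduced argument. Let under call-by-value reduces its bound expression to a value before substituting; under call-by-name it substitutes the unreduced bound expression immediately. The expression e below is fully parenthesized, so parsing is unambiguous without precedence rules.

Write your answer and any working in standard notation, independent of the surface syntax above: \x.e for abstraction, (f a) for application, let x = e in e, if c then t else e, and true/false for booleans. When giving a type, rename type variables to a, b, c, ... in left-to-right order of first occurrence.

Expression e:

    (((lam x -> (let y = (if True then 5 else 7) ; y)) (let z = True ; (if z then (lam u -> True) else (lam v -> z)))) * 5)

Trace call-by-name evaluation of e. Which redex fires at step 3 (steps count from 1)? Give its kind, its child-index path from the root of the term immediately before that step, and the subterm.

Derivation:
step 0: (((\x.(let y = (if true then 5 else 7) in y)) (let z = true in (if z then (\u.true) else (\v.z)))) * 5)
step 1: [beta@0] ((let y = (if true then 5 else 7) in y) * 5)
step 2: [let@0] ((if true then 5 else 7) * 5)
step 3: [if@0] (5 * 5)

Answer: if at 0 : (if true then 5 else 7)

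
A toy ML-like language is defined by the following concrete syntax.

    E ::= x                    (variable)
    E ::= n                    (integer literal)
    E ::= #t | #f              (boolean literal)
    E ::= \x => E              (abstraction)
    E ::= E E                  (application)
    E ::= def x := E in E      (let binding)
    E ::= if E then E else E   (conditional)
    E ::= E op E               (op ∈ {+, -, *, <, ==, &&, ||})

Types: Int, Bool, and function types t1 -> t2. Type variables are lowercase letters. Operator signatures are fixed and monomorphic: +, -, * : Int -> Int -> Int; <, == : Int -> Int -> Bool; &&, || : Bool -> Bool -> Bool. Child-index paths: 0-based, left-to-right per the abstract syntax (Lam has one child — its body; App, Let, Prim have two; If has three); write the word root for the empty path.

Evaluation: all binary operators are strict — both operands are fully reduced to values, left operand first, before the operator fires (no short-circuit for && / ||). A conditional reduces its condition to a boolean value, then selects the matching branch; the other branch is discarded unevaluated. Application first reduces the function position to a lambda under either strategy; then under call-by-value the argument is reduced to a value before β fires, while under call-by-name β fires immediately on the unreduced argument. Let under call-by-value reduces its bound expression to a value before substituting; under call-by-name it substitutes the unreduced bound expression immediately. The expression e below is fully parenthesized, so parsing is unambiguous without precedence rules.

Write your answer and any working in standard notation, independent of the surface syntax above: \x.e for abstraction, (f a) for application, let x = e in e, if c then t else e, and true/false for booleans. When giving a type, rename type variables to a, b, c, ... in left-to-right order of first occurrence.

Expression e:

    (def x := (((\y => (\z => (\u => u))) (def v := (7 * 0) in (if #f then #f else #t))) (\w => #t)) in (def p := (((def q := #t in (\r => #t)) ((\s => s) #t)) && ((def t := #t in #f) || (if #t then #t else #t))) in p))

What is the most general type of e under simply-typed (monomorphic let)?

Answer: Bool

Derivation:
u : c
\u._ : c -> c
\z._ : b -> c -> c
\y._ : a -> b -> c -> c
  unify Int ~ Int
  unify Int ~ Int
let v : Int
  unify Bool ~ Bool
  unify Bool ~ Bool
  unify a -> b -> c -> c ~ Bool -> d
  unify a ~ Bool
  unify b -> c -> c ~ d
_ _ : b -> c -> c
\w._ : e -> Bool
  unify b -> c -> c ~ (e -> Bool) -> f
  unify b ~ e -> Bool
  unify c -> c ~ f
_ _ : c -> c
let x : c -> c
let q : Bool
\r._ : g -> Bool
s : h
\s._ : h -> h
  unify h -> h ~ Bool -> i
  unify h ~ Bool
  unify Bool ~ i
_ _ : Bool
  unify g -> Bool ~ Bool -> j
  unify g ~ Bool
  unify Bool ~ j
_ _ : Bool
  unify Bool ~ Bool
let t : Bool
  unify Bool ~ Bool
  unify Bool ~ Bool
  unify Bool ~ Bool
  unify Bool ~ Bool
  unify Bool ~ Bool
let p : Bool
p : Bool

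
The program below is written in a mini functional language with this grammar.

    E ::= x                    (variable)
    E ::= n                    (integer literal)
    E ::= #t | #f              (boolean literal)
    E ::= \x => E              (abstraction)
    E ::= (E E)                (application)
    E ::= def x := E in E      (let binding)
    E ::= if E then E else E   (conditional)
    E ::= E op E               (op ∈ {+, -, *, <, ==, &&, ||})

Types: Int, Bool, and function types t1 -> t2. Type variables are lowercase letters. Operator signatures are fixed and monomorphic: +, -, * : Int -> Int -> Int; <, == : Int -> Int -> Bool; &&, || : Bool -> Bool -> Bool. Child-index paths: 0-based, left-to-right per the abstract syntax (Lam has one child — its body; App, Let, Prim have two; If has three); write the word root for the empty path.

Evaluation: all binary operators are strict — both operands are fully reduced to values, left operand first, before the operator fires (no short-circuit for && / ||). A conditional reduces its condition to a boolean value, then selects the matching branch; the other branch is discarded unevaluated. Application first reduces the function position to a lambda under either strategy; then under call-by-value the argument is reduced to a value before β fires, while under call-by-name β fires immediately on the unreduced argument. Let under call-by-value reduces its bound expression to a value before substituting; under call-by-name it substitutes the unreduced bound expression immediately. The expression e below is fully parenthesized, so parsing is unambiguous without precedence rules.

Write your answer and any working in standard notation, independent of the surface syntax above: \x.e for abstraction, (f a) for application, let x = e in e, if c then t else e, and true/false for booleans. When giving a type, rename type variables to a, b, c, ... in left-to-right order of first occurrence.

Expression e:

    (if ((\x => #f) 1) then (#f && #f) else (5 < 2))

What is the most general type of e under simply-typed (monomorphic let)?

Derivation:
\x._ : a -> Bool
  unify a -> Bool ~ Int -> b
  unify a ~ Int
  unify Bool ~ b
_ _ : Bool
  unify Bool ~ Bool
  unify Bool ~ Bool
  unify Bool ~ Bool
  unify Int ~ Int
  unify Int ~ Int
  unify Bool ~ Bool

Answer: Bool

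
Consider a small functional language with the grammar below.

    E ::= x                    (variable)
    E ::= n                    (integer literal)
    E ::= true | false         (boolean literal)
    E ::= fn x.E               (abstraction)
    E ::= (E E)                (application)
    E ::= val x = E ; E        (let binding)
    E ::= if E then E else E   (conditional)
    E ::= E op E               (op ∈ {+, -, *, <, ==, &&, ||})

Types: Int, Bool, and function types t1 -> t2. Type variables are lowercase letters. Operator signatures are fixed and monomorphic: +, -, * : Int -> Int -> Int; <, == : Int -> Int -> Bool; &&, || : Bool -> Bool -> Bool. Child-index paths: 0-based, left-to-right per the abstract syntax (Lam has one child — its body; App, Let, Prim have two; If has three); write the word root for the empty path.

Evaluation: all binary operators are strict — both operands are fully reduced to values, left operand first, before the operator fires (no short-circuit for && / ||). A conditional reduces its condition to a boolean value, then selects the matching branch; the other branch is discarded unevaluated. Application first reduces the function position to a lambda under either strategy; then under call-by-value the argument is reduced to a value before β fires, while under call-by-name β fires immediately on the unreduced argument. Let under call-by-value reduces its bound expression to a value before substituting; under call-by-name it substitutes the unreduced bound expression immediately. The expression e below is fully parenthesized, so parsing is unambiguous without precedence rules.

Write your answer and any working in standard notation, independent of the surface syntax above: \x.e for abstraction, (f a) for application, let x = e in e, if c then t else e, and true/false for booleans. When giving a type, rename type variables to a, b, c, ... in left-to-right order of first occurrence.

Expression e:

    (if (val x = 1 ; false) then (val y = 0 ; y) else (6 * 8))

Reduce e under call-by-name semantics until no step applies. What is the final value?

Trace:
step 0: (if (let x = 1 in false) then (let y = 0 in y) else (6 * 8))
step 1: [let@0] (if false then (let y = 0 in y) else (6 * 8))
step 2: [if@root] (6 * 8)
step 3: [delta@root] 48

Answer: 48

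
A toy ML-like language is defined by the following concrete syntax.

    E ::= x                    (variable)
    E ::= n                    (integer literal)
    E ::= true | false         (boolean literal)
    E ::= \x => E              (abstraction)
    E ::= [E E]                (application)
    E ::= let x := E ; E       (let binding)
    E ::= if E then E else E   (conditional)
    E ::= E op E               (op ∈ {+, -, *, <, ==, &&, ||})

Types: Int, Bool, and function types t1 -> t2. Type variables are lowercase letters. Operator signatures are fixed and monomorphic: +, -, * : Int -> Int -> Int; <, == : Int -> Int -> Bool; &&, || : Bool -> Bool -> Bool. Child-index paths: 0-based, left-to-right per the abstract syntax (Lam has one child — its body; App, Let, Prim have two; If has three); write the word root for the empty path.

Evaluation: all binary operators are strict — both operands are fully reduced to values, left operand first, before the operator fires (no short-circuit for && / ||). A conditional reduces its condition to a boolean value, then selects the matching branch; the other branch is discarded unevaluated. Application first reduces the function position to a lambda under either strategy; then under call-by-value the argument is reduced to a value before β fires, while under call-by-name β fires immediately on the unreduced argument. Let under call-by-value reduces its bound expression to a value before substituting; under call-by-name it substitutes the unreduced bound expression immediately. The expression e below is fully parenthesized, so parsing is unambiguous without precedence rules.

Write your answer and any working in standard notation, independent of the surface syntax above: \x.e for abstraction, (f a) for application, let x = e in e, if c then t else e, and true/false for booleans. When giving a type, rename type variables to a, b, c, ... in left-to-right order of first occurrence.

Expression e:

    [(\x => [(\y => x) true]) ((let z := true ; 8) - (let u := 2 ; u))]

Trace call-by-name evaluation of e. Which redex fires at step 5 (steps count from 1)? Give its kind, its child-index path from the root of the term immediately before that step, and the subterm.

Derivation:
step 0: ((\x.((\y.x) true)) ((let z = true in 8) - (let u = 2 in u)))
step 1: [beta@root] ((\y.((let z = true in 8) - (let u = 2 in u))) true)
step 2: [beta@root] ((let z = true in 8) - (let u = 2 in u))
step 3: [let@0] (8 - (let u = 2 in u))
step 4: [let@1] (8 - 2)
step 5: [delta@root] 6

Answer: delta at root : (8 - 2)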